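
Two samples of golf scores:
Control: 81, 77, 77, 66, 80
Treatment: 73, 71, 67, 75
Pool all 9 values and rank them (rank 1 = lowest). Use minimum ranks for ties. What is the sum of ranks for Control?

30

Sorted (ascending): 66, 67, 71, 73, 75, 77, 77, 80, 81
The 2 values of 77 occupy positions 6–7 → each gets rank 6.
Control values → pooled ranks: 81→9, 77→6, 77→6, 66→1, 80→8
Rank sum = 9 + 6 + 6 + 1 + 8 = 30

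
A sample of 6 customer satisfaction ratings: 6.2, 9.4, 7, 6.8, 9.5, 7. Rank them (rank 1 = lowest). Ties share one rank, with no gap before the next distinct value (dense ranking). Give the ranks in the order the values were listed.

1, 4, 3, 2, 5, 3

Sorted (ascending): 6.2, 6.8, 7, 7, 9.4, 9.5
The 2 values of 7 share dense rank 3.
Remaining distinct values take the next consecutive integers.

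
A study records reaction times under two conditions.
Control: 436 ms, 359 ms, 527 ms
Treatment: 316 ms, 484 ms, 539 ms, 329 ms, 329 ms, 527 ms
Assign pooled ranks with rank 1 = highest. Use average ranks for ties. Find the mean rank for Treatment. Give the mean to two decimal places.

5.25

Sorted (descending): 539, 527, 527, 484, 436, 359, 329, 329, 316
The 2 values of 527 occupy positions 2–3 → average rank (2+3)/2 = 2.5.
The 2 values of 329 occupy positions 7–8 → average rank (7+8)/2 = 7.5.
Treatment values → pooled ranks: 316→9, 484→4, 539→1, 329→7.5, 329→7.5, 527→2.5
Mean rank = (9 + 4 + 1 + 7.5 + 7.5 + 2.5) / 6 = 5.25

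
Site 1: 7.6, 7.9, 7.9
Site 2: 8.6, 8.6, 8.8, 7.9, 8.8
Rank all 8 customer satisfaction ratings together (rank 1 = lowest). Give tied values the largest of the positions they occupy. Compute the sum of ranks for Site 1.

Sorted (ascending): 7.6, 7.9, 7.9, 7.9, 8.6, 8.6, 8.8, 8.8
The 3 values of 7.9 occupy positions 2–4 → each gets rank 4.
The 2 values of 8.6 occupy positions 5–6 → each gets rank 6.
The 2 values of 8.8 occupy positions 7–8 → each gets rank 8.
Site 1 values → pooled ranks: 7.6→1, 7.9→4, 7.9→4
Rank sum = 1 + 4 + 4 = 9

9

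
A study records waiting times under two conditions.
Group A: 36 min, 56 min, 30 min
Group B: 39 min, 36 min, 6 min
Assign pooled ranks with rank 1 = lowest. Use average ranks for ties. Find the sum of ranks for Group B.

Sorted (ascending): 6, 30, 36, 36, 39, 56
The 2 values of 36 occupy positions 3–4 → average rank (3+4)/2 = 3.5.
Group B values → pooled ranks: 39→5, 36→3.5, 6→1
Rank sum = 5 + 3.5 + 1 = 9.5

9.5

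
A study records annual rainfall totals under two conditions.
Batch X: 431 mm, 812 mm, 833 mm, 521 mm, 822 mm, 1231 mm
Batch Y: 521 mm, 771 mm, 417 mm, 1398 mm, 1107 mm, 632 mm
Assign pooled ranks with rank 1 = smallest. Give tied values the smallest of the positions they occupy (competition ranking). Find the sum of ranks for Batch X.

40

Sorted (ascending): 417, 431, 521, 521, 632, 771, 812, 822, 833, 1107, 1231, 1398
The 2 values of 521 occupy positions 3–4 → each gets rank 3.
Batch X values → pooled ranks: 431→2, 812→7, 833→9, 521→3, 822→8, 1231→11
Rank sum = 2 + 7 + 9 + 3 + 8 + 11 = 40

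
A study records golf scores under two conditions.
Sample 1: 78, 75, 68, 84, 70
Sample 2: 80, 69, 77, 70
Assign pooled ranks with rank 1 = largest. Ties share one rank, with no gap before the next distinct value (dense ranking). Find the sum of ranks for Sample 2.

19

Sorted (descending): 84, 80, 78, 77, 75, 70, 70, 69, 68
The 2 values of 70 share dense rank 6.
Remaining distinct values take the next consecutive integers.
Sample 2 values → pooled ranks: 80→2, 69→7, 77→4, 70→6
Rank sum = 2 + 7 + 4 + 6 = 19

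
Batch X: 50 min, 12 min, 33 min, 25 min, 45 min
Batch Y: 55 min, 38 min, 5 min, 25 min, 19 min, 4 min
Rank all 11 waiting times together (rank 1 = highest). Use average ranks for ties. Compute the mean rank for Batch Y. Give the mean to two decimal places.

Sorted (descending): 55, 50, 45, 38, 33, 25, 25, 19, 12, 5, 4
The 2 values of 25 occupy positions 6–7 → average rank (6+7)/2 = 6.5.
Batch Y values → pooled ranks: 55→1, 38→4, 5→10, 25→6.5, 19→8, 4→11
Mean rank = (1 + 4 + 10 + 6.5 + 8 + 11) / 6 = 6.75

6.75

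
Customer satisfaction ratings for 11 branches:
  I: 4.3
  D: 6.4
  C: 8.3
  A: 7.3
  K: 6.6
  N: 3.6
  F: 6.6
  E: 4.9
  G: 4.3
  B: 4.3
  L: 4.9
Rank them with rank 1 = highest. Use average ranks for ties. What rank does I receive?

Sorted (descending): 8.3, 7.3, 6.6, 6.6, 6.4, 4.9, 4.9, 4.3, 4.3, 4.3, 3.6
The 2 values of 6.6 occupy positions 3–4 → average rank (3+4)/2 = 3.5.
The 2 values of 4.9 occupy positions 6–7 → average rank (6+7)/2 = 6.5.
The 3 values of 4.3 occupy positions 8–10 → average rank 9.
I has value 4.3 → rank 9.

9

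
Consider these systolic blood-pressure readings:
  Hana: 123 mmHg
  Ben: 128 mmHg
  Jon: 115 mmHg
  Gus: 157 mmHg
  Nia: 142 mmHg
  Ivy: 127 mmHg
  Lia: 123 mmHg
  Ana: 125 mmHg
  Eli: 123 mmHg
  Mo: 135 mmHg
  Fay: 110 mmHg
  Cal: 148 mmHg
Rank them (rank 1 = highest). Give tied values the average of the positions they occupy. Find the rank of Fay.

12

Sorted (descending): 157, 148, 142, 135, 128, 127, 125, 123, 123, 123, 115, 110
The 3 values of 123 occupy positions 8–10 → average rank 9.
Fay has value 110 mmHg → rank 12.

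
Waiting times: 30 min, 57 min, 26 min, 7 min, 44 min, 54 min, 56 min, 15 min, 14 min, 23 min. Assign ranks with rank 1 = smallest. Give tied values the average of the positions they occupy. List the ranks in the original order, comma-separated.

Sorted (ascending): 7, 14, 15, 23, 26, 30, 44, 54, 56, 57
No ties — each value takes its position as its rank.

6, 10, 5, 1, 7, 8, 9, 3, 2, 4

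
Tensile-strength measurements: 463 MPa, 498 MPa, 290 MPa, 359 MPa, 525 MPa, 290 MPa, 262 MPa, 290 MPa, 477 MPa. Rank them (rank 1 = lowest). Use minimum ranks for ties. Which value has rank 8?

498

Sorted (ascending): 262, 290, 290, 290, 359, 463, 477, 498, 525
The 3 values of 290 occupy positions 2–4 → each gets rank 2.
Rank 8 → value 498.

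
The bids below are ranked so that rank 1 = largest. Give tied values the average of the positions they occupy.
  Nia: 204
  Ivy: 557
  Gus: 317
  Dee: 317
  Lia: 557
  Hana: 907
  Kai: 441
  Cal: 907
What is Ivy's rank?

3.5

Sorted (descending): 907, 907, 557, 557, 441, 317, 317, 204
The 2 values of 907 occupy positions 1–2 → average rank (1+2)/2 = 1.5.
The 2 values of 557 occupy positions 3–4 → average rank (3+4)/2 = 3.5.
The 2 values of 317 occupy positions 6–7 → average rank (6+7)/2 = 6.5.
Ivy has value 557 → rank 3.5.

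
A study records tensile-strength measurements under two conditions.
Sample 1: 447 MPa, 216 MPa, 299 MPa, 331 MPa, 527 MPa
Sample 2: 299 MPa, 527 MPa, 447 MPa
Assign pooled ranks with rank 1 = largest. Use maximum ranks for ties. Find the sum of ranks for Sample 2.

Sorted (descending): 527, 527, 447, 447, 331, 299, 299, 216
The 2 values of 527 occupy positions 1–2 → each gets rank 2.
The 2 values of 447 occupy positions 3–4 → each gets rank 4.
The 2 values of 299 occupy positions 6–7 → each gets rank 7.
Sample 2 values → pooled ranks: 299→7, 527→2, 447→4
Rank sum = 7 + 2 + 4 = 13

13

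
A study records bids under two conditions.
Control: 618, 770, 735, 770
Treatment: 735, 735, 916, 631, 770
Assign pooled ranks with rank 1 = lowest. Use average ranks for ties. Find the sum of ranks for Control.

Sorted (ascending): 618, 631, 735, 735, 735, 770, 770, 770, 916
The 3 values of 735 occupy positions 3–5 → average rank 4.
The 3 values of 770 occupy positions 6–8 → average rank 7.
Control values → pooled ranks: 618→1, 770→7, 735→4, 770→7
Rank sum = 1 + 7 + 4 + 7 = 19

19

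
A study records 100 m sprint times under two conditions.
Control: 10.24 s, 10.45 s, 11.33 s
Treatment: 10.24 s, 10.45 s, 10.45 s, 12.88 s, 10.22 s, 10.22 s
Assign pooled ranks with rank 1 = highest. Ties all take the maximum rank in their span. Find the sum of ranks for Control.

14

Sorted (descending): 12.88, 11.33, 10.45, 10.45, 10.45, 10.24, 10.24, 10.22, 10.22
The 3 values of 10.45 occupy positions 3–5 → each gets rank 5.
The 2 values of 10.24 occupy positions 6–7 → each gets rank 7.
The 2 values of 10.22 occupy positions 8–9 → each gets rank 9.
Control values → pooled ranks: 10.24→7, 10.45→5, 11.33→2
Rank sum = 7 + 5 + 2 = 14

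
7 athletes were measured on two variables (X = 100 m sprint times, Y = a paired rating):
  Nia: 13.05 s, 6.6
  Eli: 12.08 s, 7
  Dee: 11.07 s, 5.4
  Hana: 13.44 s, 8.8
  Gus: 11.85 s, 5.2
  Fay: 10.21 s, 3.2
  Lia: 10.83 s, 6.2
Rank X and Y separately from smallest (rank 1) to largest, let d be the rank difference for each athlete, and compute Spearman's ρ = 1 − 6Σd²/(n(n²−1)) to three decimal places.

Ranks of variable 1: 6, 5, 3, 7, 4, 1, 2
Ranks of variable 2: 5, 6, 3, 7, 2, 1, 4
d = r₁ − r₂: 1, -1, 0, 0, 2, 0, -2
d²: 1, 1, 0, 0, 4, 0, 4; Σd² = 10
ρ = 1 − 6·10/(7·48) = 1 − 60/336 = 0.821

0.821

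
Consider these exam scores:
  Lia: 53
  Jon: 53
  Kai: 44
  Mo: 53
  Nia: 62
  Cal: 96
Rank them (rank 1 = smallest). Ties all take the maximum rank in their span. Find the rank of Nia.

5

Sorted (ascending): 44, 53, 53, 53, 62, 96
The 3 values of 53 occupy positions 2–4 → each gets rank 4.
Nia has value 62 → rank 5.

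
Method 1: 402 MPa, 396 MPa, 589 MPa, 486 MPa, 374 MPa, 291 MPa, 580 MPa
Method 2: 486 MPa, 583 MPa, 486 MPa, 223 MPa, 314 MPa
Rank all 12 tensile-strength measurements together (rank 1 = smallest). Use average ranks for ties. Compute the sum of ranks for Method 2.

31

Sorted (ascending): 223, 291, 314, 374, 396, 402, 486, 486, 486, 580, 583, 589
The 3 values of 486 occupy positions 7–9 → average rank 8.
Method 2 values → pooled ranks: 486→8, 583→11, 486→8, 223→1, 314→3
Rank sum = 8 + 11 + 8 + 1 + 3 = 31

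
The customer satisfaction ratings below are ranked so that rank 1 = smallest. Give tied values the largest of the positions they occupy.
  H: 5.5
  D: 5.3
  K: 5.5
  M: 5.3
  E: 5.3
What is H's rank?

5

Sorted (ascending): 5.3, 5.3, 5.3, 5.5, 5.5
The 3 values of 5.3 occupy positions 1–3 → each gets rank 3.
The 2 values of 5.5 occupy positions 4–5 → each gets rank 5.
H has value 5.5 → rank 5.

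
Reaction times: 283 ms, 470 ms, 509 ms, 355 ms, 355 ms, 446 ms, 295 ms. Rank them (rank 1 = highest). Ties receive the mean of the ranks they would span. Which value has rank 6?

Sorted (descending): 509, 470, 446, 355, 355, 295, 283
The 2 values of 355 occupy positions 4–5 → average rank (4+5)/2 = 4.5.
Rank 6 → value 295.

295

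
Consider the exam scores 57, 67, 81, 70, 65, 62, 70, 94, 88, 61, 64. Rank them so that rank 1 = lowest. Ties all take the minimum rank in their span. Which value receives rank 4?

64

Sorted (ascending): 57, 61, 62, 64, 65, 67, 70, 70, 81, 88, 94
The 2 values of 70 occupy positions 7–8 → each gets rank 7.
Rank 4 → value 64.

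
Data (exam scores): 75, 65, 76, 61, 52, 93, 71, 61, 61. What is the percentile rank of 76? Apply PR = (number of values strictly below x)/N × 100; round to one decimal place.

77.8

N = 9.
Strictly below 76: 7. Equal to 76: 1.
PR = 7/9 × 100 = 77.8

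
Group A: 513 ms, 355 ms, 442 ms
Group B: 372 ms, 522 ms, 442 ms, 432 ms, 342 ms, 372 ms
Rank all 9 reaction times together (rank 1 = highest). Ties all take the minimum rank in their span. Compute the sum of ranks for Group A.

13

Sorted (descending): 522, 513, 442, 442, 432, 372, 372, 355, 342
The 2 values of 442 occupy positions 3–4 → each gets rank 3.
The 2 values of 372 occupy positions 6–7 → each gets rank 6.
Group A values → pooled ranks: 513→2, 355→8, 442→3
Rank sum = 2 + 8 + 3 = 13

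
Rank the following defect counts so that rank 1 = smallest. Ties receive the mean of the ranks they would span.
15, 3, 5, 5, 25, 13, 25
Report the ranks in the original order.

5, 1, 2.5, 2.5, 6.5, 4, 6.5

Sorted (ascending): 3, 5, 5, 13, 15, 25, 25
The 2 values of 5 occupy positions 2–3 → average rank (2+3)/2 = 2.5.
The 2 values of 25 occupy positions 6–7 → average rank (6+7)/2 = 6.5.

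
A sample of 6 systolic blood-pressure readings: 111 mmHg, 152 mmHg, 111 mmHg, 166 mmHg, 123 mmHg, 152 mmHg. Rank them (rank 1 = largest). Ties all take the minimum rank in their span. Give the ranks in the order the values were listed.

5, 2, 5, 1, 4, 2

Sorted (descending): 166, 152, 152, 123, 111, 111
The 2 values of 152 occupy positions 2–3 → each gets rank 2.
The 2 values of 111 occupy positions 5–6 → each gets rank 5.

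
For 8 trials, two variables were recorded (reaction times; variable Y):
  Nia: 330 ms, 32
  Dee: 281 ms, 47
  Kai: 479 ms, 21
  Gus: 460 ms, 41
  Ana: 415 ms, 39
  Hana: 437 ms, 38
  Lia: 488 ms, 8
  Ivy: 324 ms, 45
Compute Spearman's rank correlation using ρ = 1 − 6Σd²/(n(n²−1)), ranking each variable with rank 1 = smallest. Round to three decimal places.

Ranks of variable 1: 3, 1, 7, 6, 4, 5, 8, 2
Ranks of variable 2: 3, 8, 2, 6, 5, 4, 1, 7
d = r₁ − r₂: 0, -7, 5, 0, -1, 1, 7, -5
d²: 0, 49, 25, 0, 1, 1, 49, 25; Σd² = 150
ρ = 1 − 6·150/(8·63) = 1 − 900/504 = -0.786

-0.786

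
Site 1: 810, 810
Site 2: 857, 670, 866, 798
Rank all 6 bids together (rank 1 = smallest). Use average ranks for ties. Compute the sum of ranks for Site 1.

7

Sorted (ascending): 670, 798, 810, 810, 857, 866
The 2 values of 810 occupy positions 3–4 → average rank (3+4)/2 = 3.5.
Site 1 values → pooled ranks: 810→3.5, 810→3.5
Rank sum = 3.5 + 3.5 = 7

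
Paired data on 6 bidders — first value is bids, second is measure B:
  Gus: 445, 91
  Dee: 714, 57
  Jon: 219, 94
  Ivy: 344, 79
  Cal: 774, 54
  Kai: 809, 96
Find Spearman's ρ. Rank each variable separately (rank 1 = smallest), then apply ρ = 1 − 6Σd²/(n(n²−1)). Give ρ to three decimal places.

-0.086

Ranks of variable 1: 3, 4, 1, 2, 5, 6
Ranks of variable 2: 4, 2, 5, 3, 1, 6
d = r₁ − r₂: -1, 2, -4, -1, 4, 0
d²: 1, 4, 16, 1, 16, 0; Σd² = 38
ρ = 1 − 6·38/(6·35) = 1 − 228/210 = -0.086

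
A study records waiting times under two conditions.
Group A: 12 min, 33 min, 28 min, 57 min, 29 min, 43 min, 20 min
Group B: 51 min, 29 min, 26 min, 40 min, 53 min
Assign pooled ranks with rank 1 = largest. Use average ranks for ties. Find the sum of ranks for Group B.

27.5

Sorted (descending): 57, 53, 51, 43, 40, 33, 29, 29, 28, 26, 20, 12
The 2 values of 29 occupy positions 7–8 → average rank (7+8)/2 = 7.5.
Group B values → pooled ranks: 51→3, 29→7.5, 26→10, 40→5, 53→2
Rank sum = 3 + 7.5 + 10 + 5 + 2 = 27.5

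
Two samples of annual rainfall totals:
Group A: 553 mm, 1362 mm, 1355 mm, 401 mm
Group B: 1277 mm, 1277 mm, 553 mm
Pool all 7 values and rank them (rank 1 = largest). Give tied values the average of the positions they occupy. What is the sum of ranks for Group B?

12.5

Sorted (descending): 1362, 1355, 1277, 1277, 553, 553, 401
The 2 values of 1277 occupy positions 3–4 → average rank (3+4)/2 = 3.5.
The 2 values of 553 occupy positions 5–6 → average rank (5+6)/2 = 5.5.
Group B values → pooled ranks: 1277→3.5, 1277→3.5, 553→5.5
Rank sum = 3.5 + 3.5 + 5.5 = 12.5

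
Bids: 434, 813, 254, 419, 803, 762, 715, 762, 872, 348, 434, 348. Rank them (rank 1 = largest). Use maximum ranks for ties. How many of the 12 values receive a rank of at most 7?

6

Sorted (descending): 872, 813, 803, 762, 762, 715, 434, 434, 419, 348, 348, 254
The 2 values of 762 occupy positions 4–5 → each gets rank 5.
The 2 values of 434 occupy positions 7–8 → each gets rank 8.
The 2 values of 348 occupy positions 10–11 → each gets rank 11.
Ranks ≤ 7: {1, 2, 3, 5, 5, 6} → 6 values.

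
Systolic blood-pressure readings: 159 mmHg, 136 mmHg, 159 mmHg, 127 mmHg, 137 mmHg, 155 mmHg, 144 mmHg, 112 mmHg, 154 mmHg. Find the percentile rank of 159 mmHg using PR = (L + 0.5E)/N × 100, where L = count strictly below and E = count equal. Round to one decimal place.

88.9

N = 9.
Strictly below 159: 7. Equal to 159: 2.
PR = (7 + 0.5·2)/9 × 100 = 88.9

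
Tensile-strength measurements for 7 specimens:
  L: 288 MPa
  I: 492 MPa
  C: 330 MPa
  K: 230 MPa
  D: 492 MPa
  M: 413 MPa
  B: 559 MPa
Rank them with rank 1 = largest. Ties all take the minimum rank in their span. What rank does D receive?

2

Sorted (descending): 559, 492, 492, 413, 330, 288, 230
The 2 values of 492 occupy positions 2–3 → each gets rank 2.
D has value 492 MPa → rank 2.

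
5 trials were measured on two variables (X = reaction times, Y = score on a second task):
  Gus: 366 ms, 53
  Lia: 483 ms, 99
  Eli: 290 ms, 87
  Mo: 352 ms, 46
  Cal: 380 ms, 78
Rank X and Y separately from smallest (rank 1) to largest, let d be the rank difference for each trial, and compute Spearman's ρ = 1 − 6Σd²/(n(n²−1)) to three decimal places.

0.400

Ranks of variable 1: 3, 5, 1, 2, 4
Ranks of variable 2: 2, 5, 4, 1, 3
d = r₁ − r₂: 1, 0, -3, 1, 1
d²: 1, 0, 9, 1, 1; Σd² = 12
ρ = 1 − 6·12/(5·24) = 1 − 72/120 = 0.400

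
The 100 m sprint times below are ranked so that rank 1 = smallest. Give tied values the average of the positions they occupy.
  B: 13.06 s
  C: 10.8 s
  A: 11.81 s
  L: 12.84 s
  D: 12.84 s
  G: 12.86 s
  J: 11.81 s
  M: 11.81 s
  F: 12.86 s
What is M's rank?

Sorted (ascending): 10.8, 11.81, 11.81, 11.81, 12.84, 12.84, 12.86, 12.86, 13.06
The 3 values of 11.81 occupy positions 2–4 → average rank 3.
The 2 values of 12.84 occupy positions 5–6 → average rank (5+6)/2 = 5.5.
The 2 values of 12.86 occupy positions 7–8 → average rank (7+8)/2 = 7.5.
M has value 11.81 s → rank 3.

3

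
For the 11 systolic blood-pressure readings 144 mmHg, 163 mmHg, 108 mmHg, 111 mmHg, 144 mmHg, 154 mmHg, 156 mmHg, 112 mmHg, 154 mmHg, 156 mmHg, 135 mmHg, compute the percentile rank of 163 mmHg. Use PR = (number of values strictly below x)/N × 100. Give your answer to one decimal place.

N = 11.
Strictly below 163: 10. Equal to 163: 1.
PR = 10/11 × 100 = 90.9

90.9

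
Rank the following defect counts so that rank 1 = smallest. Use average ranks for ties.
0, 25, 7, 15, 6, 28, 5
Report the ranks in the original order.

Sorted (ascending): 0, 5, 6, 7, 15, 25, 28
No ties — each value takes its position as its rank.

1, 6, 4, 5, 3, 7, 2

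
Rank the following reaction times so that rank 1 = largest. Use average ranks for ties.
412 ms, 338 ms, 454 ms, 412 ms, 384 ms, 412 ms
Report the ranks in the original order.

3, 6, 1, 3, 5, 3

Sorted (descending): 454, 412, 412, 412, 384, 338
The 3 values of 412 occupy positions 2–4 → average rank 3.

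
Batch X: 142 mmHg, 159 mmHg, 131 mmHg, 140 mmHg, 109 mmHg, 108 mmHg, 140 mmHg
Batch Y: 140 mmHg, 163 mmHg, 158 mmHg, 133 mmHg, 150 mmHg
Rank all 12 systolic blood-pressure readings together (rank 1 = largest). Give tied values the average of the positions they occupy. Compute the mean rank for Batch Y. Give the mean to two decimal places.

Sorted (descending): 163, 159, 158, 150, 142, 140, 140, 140, 133, 131, 109, 108
The 3 values of 140 occupy positions 6–8 → average rank 7.
Batch Y values → pooled ranks: 140→7, 163→1, 158→3, 133→9, 150→4
Mean rank = (7 + 1 + 3 + 9 + 4) / 5 = 4.80

4.80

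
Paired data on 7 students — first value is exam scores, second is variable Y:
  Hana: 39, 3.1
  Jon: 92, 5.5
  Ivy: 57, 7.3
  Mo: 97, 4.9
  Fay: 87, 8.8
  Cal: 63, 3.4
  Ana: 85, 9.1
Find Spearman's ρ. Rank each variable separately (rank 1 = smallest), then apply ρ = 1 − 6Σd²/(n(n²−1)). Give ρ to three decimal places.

Ranks of variable 1: 1, 6, 2, 7, 5, 3, 4
Ranks of variable 2: 1, 4, 5, 3, 6, 2, 7
d = r₁ − r₂: 0, 2, -3, 4, -1, 1, -3
d²: 0, 4, 9, 16, 1, 1, 9; Σd² = 40
ρ = 1 − 6·40/(7·48) = 1 − 240/336 = 0.286

0.286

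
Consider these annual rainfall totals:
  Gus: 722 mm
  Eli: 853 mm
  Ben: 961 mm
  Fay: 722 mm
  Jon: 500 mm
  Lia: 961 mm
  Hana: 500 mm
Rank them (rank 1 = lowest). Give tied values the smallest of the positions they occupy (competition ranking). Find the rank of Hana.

Sorted (ascending): 500, 500, 722, 722, 853, 961, 961
The 2 values of 500 occupy positions 1–2 → each gets rank 1.
The 2 values of 722 occupy positions 3–4 → each gets rank 3.
The 2 values of 961 occupy positions 6–7 → each gets rank 6.
Hana has value 500 mm → rank 1.

1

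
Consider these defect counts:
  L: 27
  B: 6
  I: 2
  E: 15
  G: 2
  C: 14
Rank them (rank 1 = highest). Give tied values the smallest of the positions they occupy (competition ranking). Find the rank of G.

Sorted (descending): 27, 15, 14, 6, 2, 2
The 2 values of 2 occupy positions 5–6 → each gets rank 5.
G has value 2 → rank 5.

5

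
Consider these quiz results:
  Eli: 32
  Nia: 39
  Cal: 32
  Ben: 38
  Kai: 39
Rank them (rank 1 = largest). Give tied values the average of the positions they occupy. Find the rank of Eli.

Sorted (descending): 39, 39, 38, 32, 32
The 2 values of 39 occupy positions 1–2 → average rank (1+2)/2 = 1.5.
The 2 values of 32 occupy positions 4–5 → average rank (4+5)/2 = 4.5.
Eli has value 32 → rank 4.5.

4.5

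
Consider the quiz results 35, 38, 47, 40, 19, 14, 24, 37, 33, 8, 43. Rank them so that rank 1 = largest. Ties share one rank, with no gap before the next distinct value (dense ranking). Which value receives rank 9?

Sorted (descending): 47, 43, 40, 38, 37, 35, 33, 24, 19, 14, 8
No ties — each value takes its position as its rank.
Rank 9 → value 19.

19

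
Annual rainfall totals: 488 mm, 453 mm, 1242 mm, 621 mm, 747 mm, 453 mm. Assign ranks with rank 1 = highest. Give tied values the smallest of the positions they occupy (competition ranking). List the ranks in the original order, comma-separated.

4, 5, 1, 3, 2, 5

Sorted (descending): 1242, 747, 621, 488, 453, 453
The 2 values of 453 occupy positions 5–6 → each gets rank 5.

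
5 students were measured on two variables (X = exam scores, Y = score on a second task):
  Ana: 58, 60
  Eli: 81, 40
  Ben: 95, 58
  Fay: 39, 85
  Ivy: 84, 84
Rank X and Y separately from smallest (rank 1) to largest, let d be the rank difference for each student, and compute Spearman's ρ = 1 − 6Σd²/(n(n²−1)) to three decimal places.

Ranks of variable 1: 2, 3, 5, 1, 4
Ranks of variable 2: 3, 1, 2, 5, 4
d = r₁ − r₂: -1, 2, 3, -4, 0
d²: 1, 4, 9, 16, 0; Σd² = 30
ρ = 1 − 6·30/(5·24) = 1 − 180/120 = -0.500

-0.500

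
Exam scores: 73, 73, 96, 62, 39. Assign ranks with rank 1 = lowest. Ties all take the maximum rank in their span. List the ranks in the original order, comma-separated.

Sorted (ascending): 39, 62, 73, 73, 96
The 2 values of 73 occupy positions 3–4 → each gets rank 4.

4, 4, 5, 2, 1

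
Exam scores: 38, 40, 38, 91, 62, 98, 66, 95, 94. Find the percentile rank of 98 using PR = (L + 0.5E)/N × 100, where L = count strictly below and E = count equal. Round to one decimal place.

N = 9.
Strictly below 98: 8. Equal to 98: 1.
PR = (8 + 0.5·1)/9 × 100 = 94.4

94.4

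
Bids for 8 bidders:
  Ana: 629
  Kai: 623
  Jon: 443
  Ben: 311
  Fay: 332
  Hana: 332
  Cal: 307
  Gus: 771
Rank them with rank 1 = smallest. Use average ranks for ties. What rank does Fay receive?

Sorted (ascending): 307, 311, 332, 332, 443, 623, 629, 771
The 2 values of 332 occupy positions 3–4 → average rank (3+4)/2 = 3.5.
Fay has value 332 → rank 3.5.

3.5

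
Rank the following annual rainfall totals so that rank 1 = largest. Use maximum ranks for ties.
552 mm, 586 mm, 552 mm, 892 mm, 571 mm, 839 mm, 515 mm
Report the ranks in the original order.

6, 3, 6, 1, 4, 2, 7

Sorted (descending): 892, 839, 586, 571, 552, 552, 515
The 2 values of 552 occupy positions 5–6 → each gets rank 6.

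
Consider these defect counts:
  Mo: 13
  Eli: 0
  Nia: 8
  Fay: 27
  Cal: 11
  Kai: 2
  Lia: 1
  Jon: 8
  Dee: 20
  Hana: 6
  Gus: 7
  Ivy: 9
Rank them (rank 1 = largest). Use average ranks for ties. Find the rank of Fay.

Sorted (descending): 27, 20, 13, 11, 9, 8, 8, 7, 6, 2, 1, 0
The 2 values of 8 occupy positions 6–7 → average rank (6+7)/2 = 6.5.
Fay has value 27 → rank 1.

1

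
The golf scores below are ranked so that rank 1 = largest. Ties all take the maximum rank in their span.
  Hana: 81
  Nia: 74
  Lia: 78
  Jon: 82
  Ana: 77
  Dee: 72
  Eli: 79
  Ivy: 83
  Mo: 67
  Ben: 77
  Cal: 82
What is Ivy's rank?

Sorted (descending): 83, 82, 82, 81, 79, 78, 77, 77, 74, 72, 67
The 2 values of 82 occupy positions 2–3 → each gets rank 3.
The 2 values of 77 occupy positions 7–8 → each gets rank 8.
Ivy has value 83 → rank 1.

1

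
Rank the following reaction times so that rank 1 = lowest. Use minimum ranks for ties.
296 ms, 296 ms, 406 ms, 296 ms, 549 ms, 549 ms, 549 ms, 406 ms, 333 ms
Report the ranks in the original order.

1, 1, 5, 1, 7, 7, 7, 5, 4

Sorted (ascending): 296, 296, 296, 333, 406, 406, 549, 549, 549
The 3 values of 296 occupy positions 1–3 → each gets rank 1.
The 2 values of 406 occupy positions 5–6 → each gets rank 5.
The 3 values of 549 occupy positions 7–9 → each gets rank 7.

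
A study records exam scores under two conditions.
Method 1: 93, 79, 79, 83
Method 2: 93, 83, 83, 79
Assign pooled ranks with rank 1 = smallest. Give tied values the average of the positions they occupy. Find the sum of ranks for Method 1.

16.5

Sorted (ascending): 79, 79, 79, 83, 83, 83, 93, 93
The 3 values of 79 occupy positions 1–3 → average rank 2.
The 3 values of 83 occupy positions 4–6 → average rank 5.
The 2 values of 93 occupy positions 7–8 → average rank (7+8)/2 = 7.5.
Method 1 values → pooled ranks: 93→7.5, 79→2, 79→2, 83→5
Rank sum = 7.5 + 2 + 2 + 5 = 16.5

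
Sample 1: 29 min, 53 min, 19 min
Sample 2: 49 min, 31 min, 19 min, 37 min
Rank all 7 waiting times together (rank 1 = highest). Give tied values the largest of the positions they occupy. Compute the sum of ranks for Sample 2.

16

Sorted (descending): 53, 49, 37, 31, 29, 19, 19
The 2 values of 19 occupy positions 6–7 → each gets rank 7.
Sample 2 values → pooled ranks: 49→2, 31→4, 19→7, 37→3
Rank sum = 2 + 4 + 7 + 3 = 16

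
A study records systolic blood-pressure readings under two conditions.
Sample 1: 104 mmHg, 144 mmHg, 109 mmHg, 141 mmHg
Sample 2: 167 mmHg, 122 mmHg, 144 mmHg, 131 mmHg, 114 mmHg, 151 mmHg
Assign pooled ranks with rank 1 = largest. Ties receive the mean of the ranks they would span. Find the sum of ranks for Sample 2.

27.5

Sorted (descending): 167, 151, 144, 144, 141, 131, 122, 114, 109, 104
The 2 values of 144 occupy positions 3–4 → average rank (3+4)/2 = 3.5.
Sample 2 values → pooled ranks: 167→1, 122→7, 144→3.5, 131→6, 114→8, 151→2
Rank sum = 1 + 7 + 3.5 + 6 + 8 + 2 = 27.5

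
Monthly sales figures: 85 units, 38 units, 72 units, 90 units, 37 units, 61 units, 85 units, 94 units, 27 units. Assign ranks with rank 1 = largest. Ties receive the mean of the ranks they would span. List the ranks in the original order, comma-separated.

Sorted (descending): 94, 90, 85, 85, 72, 61, 38, 37, 27
The 2 values of 85 occupy positions 3–4 → average rank (3+4)/2 = 3.5.

3.5, 7, 5, 2, 8, 6, 3.5, 1, 9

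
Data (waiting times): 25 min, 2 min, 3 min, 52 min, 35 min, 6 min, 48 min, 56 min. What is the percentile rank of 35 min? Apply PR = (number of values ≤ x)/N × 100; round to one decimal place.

62.5

N = 8.
Strictly below 35: 4. Equal to 35: 1.
PR = 5/8 × 100 = 62.5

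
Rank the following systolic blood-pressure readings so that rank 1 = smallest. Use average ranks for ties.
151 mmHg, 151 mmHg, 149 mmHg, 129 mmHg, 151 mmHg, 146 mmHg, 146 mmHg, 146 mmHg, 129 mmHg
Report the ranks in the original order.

8, 8, 6, 1.5, 8, 4, 4, 4, 1.5

Sorted (ascending): 129, 129, 146, 146, 146, 149, 151, 151, 151
The 2 values of 129 occupy positions 1–2 → average rank (1+2)/2 = 1.5.
The 3 values of 146 occupy positions 3–5 → average rank 4.
The 3 values of 151 occupy positions 7–9 → average rank 8.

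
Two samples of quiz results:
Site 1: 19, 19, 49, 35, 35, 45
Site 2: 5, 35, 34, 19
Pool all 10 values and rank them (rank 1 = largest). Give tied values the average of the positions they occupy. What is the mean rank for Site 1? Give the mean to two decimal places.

Sorted (descending): 49, 45, 35, 35, 35, 34, 19, 19, 19, 5
The 3 values of 35 occupy positions 3–5 → average rank 4.
The 3 values of 19 occupy positions 7–9 → average rank 8.
Site 1 values → pooled ranks: 19→8, 19→8, 49→1, 35→4, 35→4, 45→2
Mean rank = (8 + 8 + 1 + 4 + 4 + 2) / 6 = 4.50

4.50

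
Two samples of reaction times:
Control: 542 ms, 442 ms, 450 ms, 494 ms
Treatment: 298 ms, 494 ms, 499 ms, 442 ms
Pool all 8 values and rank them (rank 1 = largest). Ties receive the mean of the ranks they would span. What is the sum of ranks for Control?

16

Sorted (descending): 542, 499, 494, 494, 450, 442, 442, 298
The 2 values of 494 occupy positions 3–4 → average rank (3+4)/2 = 3.5.
The 2 values of 442 occupy positions 6–7 → average rank (6+7)/2 = 6.5.
Control values → pooled ranks: 542→1, 442→6.5, 450→5, 494→3.5
Rank sum = 1 + 6.5 + 5 + 3.5 = 16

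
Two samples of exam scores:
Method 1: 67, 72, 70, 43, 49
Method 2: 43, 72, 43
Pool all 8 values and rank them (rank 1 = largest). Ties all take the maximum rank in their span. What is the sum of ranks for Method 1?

Sorted (descending): 72, 72, 70, 67, 49, 43, 43, 43
The 2 values of 72 occupy positions 1–2 → each gets rank 2.
The 3 values of 43 occupy positions 6–8 → each gets rank 8.
Method 1 values → pooled ranks: 67→4, 72→2, 70→3, 43→8, 49→5
Rank sum = 4 + 2 + 3 + 8 + 5 = 22

22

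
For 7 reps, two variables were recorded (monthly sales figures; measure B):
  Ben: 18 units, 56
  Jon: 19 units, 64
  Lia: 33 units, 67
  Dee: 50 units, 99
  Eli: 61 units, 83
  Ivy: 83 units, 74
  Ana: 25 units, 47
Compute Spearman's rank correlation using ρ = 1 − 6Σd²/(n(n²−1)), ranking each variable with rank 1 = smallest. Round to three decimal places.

Ranks of variable 1: 1, 2, 4, 5, 6, 7, 3
Ranks of variable 2: 2, 3, 4, 7, 6, 5, 1
d = r₁ − r₂: -1, -1, 0, -2, 0, 2, 2
d²: 1, 1, 0, 4, 0, 4, 4; Σd² = 14
ρ = 1 − 6·14/(7·48) = 1 − 84/336 = 0.750

0.750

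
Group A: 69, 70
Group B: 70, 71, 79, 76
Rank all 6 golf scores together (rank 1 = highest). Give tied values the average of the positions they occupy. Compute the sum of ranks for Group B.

Sorted (descending): 79, 76, 71, 70, 70, 69
The 2 values of 70 occupy positions 4–5 → average rank (4+5)/2 = 4.5.
Group B values → pooled ranks: 70→4.5, 71→3, 79→1, 76→2
Rank sum = 4.5 + 3 + 1 + 2 = 10.5

10.5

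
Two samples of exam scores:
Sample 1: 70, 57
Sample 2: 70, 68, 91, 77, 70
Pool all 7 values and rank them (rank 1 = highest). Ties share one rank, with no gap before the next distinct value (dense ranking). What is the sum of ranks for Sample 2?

Sorted (descending): 91, 77, 70, 70, 70, 68, 57
The 3 values of 70 share dense rank 3.
Remaining distinct values take the next consecutive integers.
Sample 2 values → pooled ranks: 70→3, 68→4, 91→1, 77→2, 70→3
Rank sum = 3 + 4 + 1 + 2 + 3 = 13

13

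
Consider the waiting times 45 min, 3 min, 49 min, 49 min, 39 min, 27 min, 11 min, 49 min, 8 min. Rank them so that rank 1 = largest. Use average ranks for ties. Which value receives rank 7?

11

Sorted (descending): 49, 49, 49, 45, 39, 27, 11, 8, 3
The 3 values of 49 occupy positions 1–3 → average rank 2.
Rank 7 → value 11.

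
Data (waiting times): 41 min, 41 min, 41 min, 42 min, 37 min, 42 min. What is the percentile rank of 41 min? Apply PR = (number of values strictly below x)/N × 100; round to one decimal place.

N = 6.
Strictly below 41: 1. Equal to 41: 3.
PR = 1/6 × 100 = 16.7

16.7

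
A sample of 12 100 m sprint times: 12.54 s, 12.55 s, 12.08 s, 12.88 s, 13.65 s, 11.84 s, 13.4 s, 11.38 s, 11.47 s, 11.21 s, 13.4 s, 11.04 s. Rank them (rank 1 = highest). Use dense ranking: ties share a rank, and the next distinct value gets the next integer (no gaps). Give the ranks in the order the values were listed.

Sorted (descending): 13.65, 13.4, 13.4, 12.88, 12.55, 12.54, 12.08, 11.84, 11.47, 11.38, 11.21, 11.04
The 2 values of 13.4 share dense rank 2.
Remaining distinct values take the next consecutive integers.

5, 4, 6, 3, 1, 7, 2, 9, 8, 10, 2, 11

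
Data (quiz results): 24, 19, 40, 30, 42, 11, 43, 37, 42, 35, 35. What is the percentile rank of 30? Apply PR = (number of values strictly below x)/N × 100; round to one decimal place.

N = 11.
Strictly below 30: 3. Equal to 30: 1.
PR = 3/11 × 100 = 27.3

27.3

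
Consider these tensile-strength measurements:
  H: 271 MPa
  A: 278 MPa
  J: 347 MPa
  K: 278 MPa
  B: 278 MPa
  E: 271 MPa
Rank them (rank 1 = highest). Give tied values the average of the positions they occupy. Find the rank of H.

5.5

Sorted (descending): 347, 278, 278, 278, 271, 271
The 3 values of 278 occupy positions 2–4 → average rank 3.
The 2 values of 271 occupy positions 5–6 → average rank (5+6)/2 = 5.5.
H has value 271 MPa → rank 5.5.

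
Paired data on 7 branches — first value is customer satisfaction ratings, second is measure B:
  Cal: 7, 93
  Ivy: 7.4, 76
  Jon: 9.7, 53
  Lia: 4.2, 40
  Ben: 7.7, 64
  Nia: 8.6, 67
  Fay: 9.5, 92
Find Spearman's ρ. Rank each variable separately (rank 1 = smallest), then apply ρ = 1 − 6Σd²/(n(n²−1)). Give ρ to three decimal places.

Ranks of variable 1: 2, 3, 7, 1, 4, 5, 6
Ranks of variable 2: 7, 5, 2, 1, 3, 4, 6
d = r₁ − r₂: -5, -2, 5, 0, 1, 1, 0
d²: 25, 4, 25, 0, 1, 1, 0; Σd² = 56
ρ = 1 − 6·56/(7·48) = 1 − 336/336 = 0.000

0.000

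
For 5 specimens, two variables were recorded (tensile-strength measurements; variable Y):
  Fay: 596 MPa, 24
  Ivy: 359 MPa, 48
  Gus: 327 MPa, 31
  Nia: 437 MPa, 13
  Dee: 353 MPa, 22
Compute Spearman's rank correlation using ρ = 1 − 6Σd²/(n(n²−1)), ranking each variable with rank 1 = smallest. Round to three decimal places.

Ranks of variable 1: 5, 3, 1, 4, 2
Ranks of variable 2: 3, 5, 4, 1, 2
d = r₁ − r₂: 2, -2, -3, 3, 0
d²: 4, 4, 9, 9, 0; Σd² = 26
ρ = 1 − 6·26/(5·24) = 1 − 156/120 = -0.300

-0.300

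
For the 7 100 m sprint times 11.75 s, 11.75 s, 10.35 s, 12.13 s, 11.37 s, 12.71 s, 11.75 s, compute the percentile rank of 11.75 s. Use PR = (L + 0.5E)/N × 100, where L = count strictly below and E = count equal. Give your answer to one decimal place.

N = 7.
Strictly below 11.75: 2. Equal to 11.75: 3.
PR = (2 + 0.5·3)/7 × 100 = 50.0

50.0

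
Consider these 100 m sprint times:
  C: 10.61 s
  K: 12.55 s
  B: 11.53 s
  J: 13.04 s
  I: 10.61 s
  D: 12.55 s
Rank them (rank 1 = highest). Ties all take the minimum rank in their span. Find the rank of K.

2

Sorted (descending): 13.04, 12.55, 12.55, 11.53, 10.61, 10.61
The 2 values of 12.55 occupy positions 2–3 → each gets rank 2.
The 2 values of 10.61 occupy positions 5–6 → each gets rank 5.
K has value 12.55 s → rank 2.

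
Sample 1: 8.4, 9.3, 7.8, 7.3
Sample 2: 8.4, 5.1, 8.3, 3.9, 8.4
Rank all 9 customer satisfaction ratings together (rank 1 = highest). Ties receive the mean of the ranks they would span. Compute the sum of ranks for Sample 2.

28

Sorted (descending): 9.3, 8.4, 8.4, 8.4, 8.3, 7.8, 7.3, 5.1, 3.9
The 3 values of 8.4 occupy positions 2–4 → average rank 3.
Sample 2 values → pooled ranks: 8.4→3, 5.1→8, 8.3→5, 3.9→9, 8.4→3
Rank sum = 3 + 8 + 5 + 9 + 3 = 28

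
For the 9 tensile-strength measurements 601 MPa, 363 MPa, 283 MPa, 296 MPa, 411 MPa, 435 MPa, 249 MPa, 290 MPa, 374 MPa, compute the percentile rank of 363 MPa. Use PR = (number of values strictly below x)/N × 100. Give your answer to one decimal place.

N = 9.
Strictly below 363: 4. Equal to 363: 1.
PR = 4/9 × 100 = 44.4

44.4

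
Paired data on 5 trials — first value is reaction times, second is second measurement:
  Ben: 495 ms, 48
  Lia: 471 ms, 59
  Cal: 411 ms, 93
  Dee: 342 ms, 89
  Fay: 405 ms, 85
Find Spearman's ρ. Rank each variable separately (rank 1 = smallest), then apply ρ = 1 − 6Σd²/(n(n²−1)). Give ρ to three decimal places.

-0.700

Ranks of variable 1: 5, 4, 3, 1, 2
Ranks of variable 2: 1, 2, 5, 4, 3
d = r₁ − r₂: 4, 2, -2, -3, -1
d²: 16, 4, 4, 9, 1; Σd² = 34
ρ = 1 − 6·34/(5·24) = 1 − 204/120 = -0.700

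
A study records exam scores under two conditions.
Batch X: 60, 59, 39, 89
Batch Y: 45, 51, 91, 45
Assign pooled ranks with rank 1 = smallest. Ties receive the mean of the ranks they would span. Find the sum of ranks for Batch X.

19

Sorted (ascending): 39, 45, 45, 51, 59, 60, 89, 91
The 2 values of 45 occupy positions 2–3 → average rank (2+3)/2 = 2.5.
Batch X values → pooled ranks: 60→6, 59→5, 39→1, 89→7
Rank sum = 6 + 5 + 1 + 7 = 19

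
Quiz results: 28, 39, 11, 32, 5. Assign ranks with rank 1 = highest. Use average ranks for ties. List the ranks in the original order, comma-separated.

3, 1, 4, 2, 5

Sorted (descending): 39, 32, 28, 11, 5
No ties — each value takes its position as its rank.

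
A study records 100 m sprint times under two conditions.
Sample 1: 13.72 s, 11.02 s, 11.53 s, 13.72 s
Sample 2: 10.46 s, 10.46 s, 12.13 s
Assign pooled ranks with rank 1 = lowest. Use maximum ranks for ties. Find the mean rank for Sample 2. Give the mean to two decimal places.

Sorted (ascending): 10.46, 10.46, 11.02, 11.53, 12.13, 13.72, 13.72
The 2 values of 10.46 occupy positions 1–2 → each gets rank 2.
The 2 values of 13.72 occupy positions 6–7 → each gets rank 7.
Sample 2 values → pooled ranks: 10.46→2, 10.46→2, 12.13→5
Mean rank = (2 + 2 + 5) / 3 = 3.00

3.00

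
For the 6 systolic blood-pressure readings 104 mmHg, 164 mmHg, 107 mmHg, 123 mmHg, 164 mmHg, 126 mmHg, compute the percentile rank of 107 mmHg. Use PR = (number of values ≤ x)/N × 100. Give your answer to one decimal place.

N = 6.
Strictly below 107: 1. Equal to 107: 1.
PR = 2/6 × 100 = 33.3

33.3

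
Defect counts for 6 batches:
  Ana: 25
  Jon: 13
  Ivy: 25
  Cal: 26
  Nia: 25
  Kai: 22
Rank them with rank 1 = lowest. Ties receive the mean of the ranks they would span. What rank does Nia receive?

4

Sorted (ascending): 13, 22, 25, 25, 25, 26
The 3 values of 25 occupy positions 3–5 → average rank 4.
Nia has value 25 → rank 4.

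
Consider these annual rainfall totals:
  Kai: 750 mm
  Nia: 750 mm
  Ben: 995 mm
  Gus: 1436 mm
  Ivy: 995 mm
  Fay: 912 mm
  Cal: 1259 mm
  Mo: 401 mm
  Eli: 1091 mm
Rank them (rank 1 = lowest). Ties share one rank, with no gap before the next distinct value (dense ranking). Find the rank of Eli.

5

Sorted (ascending): 401, 750, 750, 912, 995, 995, 1091, 1259, 1436
The 2 values of 750 share dense rank 2.
The 2 values of 995 share dense rank 4.
Remaining distinct values take the next consecutive integers.
Eli has value 1091 mm → rank 5.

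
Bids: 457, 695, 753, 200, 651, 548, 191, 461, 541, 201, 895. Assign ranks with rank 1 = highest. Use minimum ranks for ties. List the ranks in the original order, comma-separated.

Sorted (descending): 895, 753, 695, 651, 548, 541, 461, 457, 201, 200, 191
No ties — each value takes its position as its rank.

8, 3, 2, 10, 4, 5, 11, 7, 6, 9, 1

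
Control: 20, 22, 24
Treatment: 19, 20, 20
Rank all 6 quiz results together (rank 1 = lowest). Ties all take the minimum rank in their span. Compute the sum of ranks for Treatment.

Sorted (ascending): 19, 20, 20, 20, 22, 24
The 3 values of 20 occupy positions 2–4 → each gets rank 2.
Treatment values → pooled ranks: 19→1, 20→2, 20→2
Rank sum = 1 + 2 + 2 = 5

5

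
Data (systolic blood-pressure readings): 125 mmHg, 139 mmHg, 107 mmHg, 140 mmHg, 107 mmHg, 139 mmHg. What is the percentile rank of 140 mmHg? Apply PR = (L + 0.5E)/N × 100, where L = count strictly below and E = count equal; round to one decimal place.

N = 6.
Strictly below 140: 5. Equal to 140: 1.
PR = (5 + 0.5·1)/6 × 100 = 91.7

91.7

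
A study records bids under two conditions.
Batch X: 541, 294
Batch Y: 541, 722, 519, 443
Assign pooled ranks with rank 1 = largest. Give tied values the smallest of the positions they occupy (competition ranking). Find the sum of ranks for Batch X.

8

Sorted (descending): 722, 541, 541, 519, 443, 294
The 2 values of 541 occupy positions 2–3 → each gets rank 2.
Batch X values → pooled ranks: 541→2, 294→6
Rank sum = 2 + 6 = 8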